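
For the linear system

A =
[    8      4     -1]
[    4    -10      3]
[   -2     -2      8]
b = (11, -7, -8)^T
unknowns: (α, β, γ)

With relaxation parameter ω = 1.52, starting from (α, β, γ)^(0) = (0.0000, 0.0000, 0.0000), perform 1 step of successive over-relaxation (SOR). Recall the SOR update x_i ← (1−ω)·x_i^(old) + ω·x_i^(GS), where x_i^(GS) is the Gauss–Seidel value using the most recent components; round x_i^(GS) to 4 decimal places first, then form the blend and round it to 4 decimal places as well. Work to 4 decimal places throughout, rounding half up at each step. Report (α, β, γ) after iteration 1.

Iteration 1:
  α: GS value = (11 - (4)·0.0000 - (-1)·0.0000) / (8) = 1.3750;  α ← (1−ω)·0.0000 + ω·1.3750 = 2.0900
  β: GS value = (-7 - (4)·2.0900 - (3)·0.0000) / (-10) = 1.5360;  β ← (1−ω)·0.0000 + ω·1.5360 = 2.3347
  γ: GS value = (-8 - (-2)·2.0900 - (-2)·2.3347) / (8) = 0.1062;  γ ← (1−ω)·0.0000 + ω·0.1062 = 0.1614

(2.0900, 2.3347, 0.1614)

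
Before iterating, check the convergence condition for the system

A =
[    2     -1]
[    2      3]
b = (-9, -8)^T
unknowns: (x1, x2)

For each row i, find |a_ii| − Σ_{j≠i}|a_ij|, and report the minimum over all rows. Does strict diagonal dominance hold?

row 1: |2| − (1) = 1
row 2: |3| − (2) = 1
minimum over rows = 1 → strictly diagonally dominant (convergence guaranteed)

1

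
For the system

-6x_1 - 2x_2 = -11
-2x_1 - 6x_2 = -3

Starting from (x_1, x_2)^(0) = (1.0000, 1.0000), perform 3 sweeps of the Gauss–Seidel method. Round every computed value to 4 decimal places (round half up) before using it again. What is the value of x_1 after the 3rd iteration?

1.8704

Iteration 1:
  x_1 = (-11 - (-2)·1.0000) / (-6) = 1.5000
  x_2 = (-3 - (-2)·1.5000) / (-6) = 0.0000
Iteration 2:
  x_1 = (-11 - (-2)·0.0000) / (-6) = 1.8333
  x_2 = (-3 - (-2)·1.8333) / (-6) = -0.1111
Iteration 3:
  x_1 = (-11 - (-2)·-0.1111) / (-6) = 1.8704
  x_2 = (-3 - (-2)·1.8704) / (-6) = -0.1235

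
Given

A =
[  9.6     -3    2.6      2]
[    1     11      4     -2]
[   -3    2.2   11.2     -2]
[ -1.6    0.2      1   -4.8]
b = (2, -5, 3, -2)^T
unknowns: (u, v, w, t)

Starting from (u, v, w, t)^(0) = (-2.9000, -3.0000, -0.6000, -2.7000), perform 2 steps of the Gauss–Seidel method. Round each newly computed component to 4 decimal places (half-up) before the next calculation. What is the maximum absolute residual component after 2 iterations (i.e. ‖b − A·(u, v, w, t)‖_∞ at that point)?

1.5542

Iteration 1:
  u = (2 - (-3)·-3.0000 - (2.6)·-0.6000 - (2)·-2.7000) / (9.6) = -0.0042
  v = (-5 - (1)·-0.0042 - (4)·-0.6000 - (-2)·-2.7000) / (11) = -0.7269
  w = (3 - (-3)·-0.0042 - (2.2)·-0.7269 - (-2)·-2.7000) / (11.2) = -0.0726
  t = (-2 - (-1.6)·-0.0042 - (0.2)·-0.7269 - (1)·-0.0726) / (-4.8) = 0.3727
Iteration 2:
  u = (2 - (-3)·-0.7269 - (2.6)·-0.0726 - (2)·0.3727) / (9.6) = -0.0768
  v = (-5 - (1)·-0.0768 - (4)·-0.0726 - (-2)·0.3727) / (11) = -0.3534
  w = (3 - (-3)·-0.0768 - (2.2)·-0.3534 - (-2)·0.3727) / (11.2) = 0.3833
  t = (-2 - (-1.6)·-0.0768 - (0.2)·-0.3534 - (1)·0.3833) / (-4.8) = 0.5074
Residual b − A·x = (-0.3343, -1.5542, 0.2689, 0.0000); ∞-norm = 1.5542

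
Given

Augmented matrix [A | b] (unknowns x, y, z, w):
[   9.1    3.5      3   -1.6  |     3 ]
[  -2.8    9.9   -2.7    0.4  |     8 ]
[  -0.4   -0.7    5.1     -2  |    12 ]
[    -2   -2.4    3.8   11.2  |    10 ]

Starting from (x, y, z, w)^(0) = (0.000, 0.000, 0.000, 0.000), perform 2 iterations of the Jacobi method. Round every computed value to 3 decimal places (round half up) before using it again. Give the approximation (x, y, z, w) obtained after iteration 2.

Iteration 1:
  x = (3 - (3.5)·0.000 - (3)·0.000 - (-1.6)·0.000) / (9.1) = 0.330
  y = (8 - (-2.8)·0.000 - (-2.7)·0.000 - (0.4)·0.000) / (9.9) = 0.808
  z = (12 - (-0.4)·0.000 - (-0.7)·0.000 - (-2)·0.000) / (5.1) = 2.353
  w = (10 - (-2)·0.000 - (-2.4)·0.000 - (3.8)·0.000) / (11.2) = 0.893
Iteration 2:
  x = (3 - (3.5)·0.808 - (3)·2.353 - (-1.6)·0.893) / (9.1) = -0.600
  y = (8 - (-2.8)·0.330 - (-2.7)·2.353 - (0.4)·0.893) / (9.9) = 1.507
  z = (12 - (-0.4)·0.330 - (-0.7)·0.808 - (-2)·0.893) / (5.1) = 2.840
  w = (10 - (-2)·0.330 - (-2.4)·0.808 - (3.8)·2.353) / (11.2) = 0.327

(-0.600, 1.507, 2.840, 0.327)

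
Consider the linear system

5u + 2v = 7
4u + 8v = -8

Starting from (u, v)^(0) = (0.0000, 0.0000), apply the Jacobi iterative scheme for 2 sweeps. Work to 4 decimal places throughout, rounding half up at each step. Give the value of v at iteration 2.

-1.7000

Iteration 1:
  u = (7 - (2)·0.0000) / (5) = 1.4000
  v = (-8 - (4)·0.0000) / (8) = -1.0000
Iteration 2:
  u = (7 - (2)·-1.0000) / (5) = 1.8000
  v = (-8 - (4)·1.4000) / (8) = -1.7000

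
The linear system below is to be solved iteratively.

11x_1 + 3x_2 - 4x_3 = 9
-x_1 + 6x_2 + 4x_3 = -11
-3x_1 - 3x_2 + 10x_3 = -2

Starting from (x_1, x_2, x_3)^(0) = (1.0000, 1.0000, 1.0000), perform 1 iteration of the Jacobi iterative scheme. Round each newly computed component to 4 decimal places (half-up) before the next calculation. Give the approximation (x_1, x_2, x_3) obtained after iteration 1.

(0.9091, -2.3333, 0.4000)

Iteration 1:
  x_1 = (9 - (3)·1.0000 - (-4)·1.0000) / (11) = 0.9091
  x_2 = (-11 - (-1)·1.0000 - (4)·1.0000) / (6) = -2.3333
  x_3 = (-2 - (-3)·1.0000 - (-3)·1.0000) / (10) = 0.4000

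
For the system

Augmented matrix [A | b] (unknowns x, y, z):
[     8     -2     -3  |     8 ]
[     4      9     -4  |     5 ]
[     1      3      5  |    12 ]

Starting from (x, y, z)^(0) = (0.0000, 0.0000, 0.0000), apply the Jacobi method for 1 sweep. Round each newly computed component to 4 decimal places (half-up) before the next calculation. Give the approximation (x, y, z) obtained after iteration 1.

(1.0000, 0.5556, 2.4000)

Iteration 1:
  x = (8 - (-2)·0.0000 - (-3)·0.0000) / (8) = 1.0000
  y = (5 - (4)·0.0000 - (-4)·0.0000) / (9) = 0.5556
  z = (12 - (1)·0.0000 - (3)·0.0000) / (5) = 2.4000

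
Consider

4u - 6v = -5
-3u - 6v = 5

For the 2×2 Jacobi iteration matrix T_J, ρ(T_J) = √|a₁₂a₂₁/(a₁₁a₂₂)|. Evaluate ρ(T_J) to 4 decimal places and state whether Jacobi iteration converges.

a₁₂a₂₁/(a₁₁a₂₂) = (-6)·(-3) / ((4)·(-6)) = -0.750000
ρ = √|-0.750000| = √0.750000 = 0.8660
ρ < 1, so Jacobi converges

0.8660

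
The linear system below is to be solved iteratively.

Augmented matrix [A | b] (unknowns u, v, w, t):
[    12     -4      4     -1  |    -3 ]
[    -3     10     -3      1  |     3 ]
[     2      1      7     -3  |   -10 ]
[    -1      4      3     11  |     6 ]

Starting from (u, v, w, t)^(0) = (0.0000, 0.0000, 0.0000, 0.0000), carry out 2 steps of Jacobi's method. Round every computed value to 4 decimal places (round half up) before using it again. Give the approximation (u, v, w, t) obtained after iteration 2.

Iteration 1:
  u = (-3 - (-4)·0.0000 - (4)·0.0000 - (-1)·0.0000) / (12) = -0.2500
  v = (3 - (-3)·0.0000 - (-3)·0.0000 - (1)·0.0000) / (10) = 0.3000
  w = (-10 - (2)·0.0000 - (1)·0.0000 - (-3)·0.0000) / (7) = -1.4286
  t = (6 - (-1)·0.0000 - (4)·0.0000 - (3)·0.0000) / (11) = 0.5455
Iteration 2:
  u = (-3 - (-4)·0.3000 - (4)·-1.4286 - (-1)·0.5455) / (12) = 0.3717
  v = (3 - (-3)·-0.2500 - (-3)·-1.4286 - (1)·0.5455) / (10) = -0.2581
  w = (-10 - (2)·-0.2500 - (1)·0.3000 - (-3)·0.5455) / (7) = -1.1662
  t = (6 - (-1)·-0.2500 - (4)·0.3000 - (3)·-1.4286) / (11) = 0.8033

(0.3717, -0.2581, -1.1662, 0.8033)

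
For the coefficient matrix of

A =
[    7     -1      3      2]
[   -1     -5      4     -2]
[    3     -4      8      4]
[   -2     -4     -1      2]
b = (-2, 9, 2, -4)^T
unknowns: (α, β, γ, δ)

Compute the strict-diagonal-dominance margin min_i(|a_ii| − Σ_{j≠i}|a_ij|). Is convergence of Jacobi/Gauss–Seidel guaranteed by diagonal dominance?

-5

row 1: |7| − (1+3+2) = 1
row 2: |-5| − (1+4+2) = -2
row 3: |8| − (3+4+4) = -3
row 4: |2| − (2+4+1) = -5
minimum over rows = -5 → not strictly diagonally dominant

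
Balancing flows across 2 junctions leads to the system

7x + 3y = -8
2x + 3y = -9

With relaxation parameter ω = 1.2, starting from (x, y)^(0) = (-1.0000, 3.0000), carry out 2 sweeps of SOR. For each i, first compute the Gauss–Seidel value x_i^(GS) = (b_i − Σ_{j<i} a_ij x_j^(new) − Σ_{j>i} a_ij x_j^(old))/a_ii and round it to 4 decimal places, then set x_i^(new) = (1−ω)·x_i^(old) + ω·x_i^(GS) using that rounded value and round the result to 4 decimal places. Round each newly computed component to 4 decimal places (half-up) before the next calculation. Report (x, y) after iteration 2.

(0.2147, -3.3660)

Iteration 1:
  x: GS value = (-8 - (3)·3.0000) / (7) = -2.4286;  x ← (1−ω)·-1.0000 + ω·-2.4286 = -2.7143
  y: GS value = (-9 - (2)·-2.7143) / (3) = -1.1905;  y ← (1−ω)·3.0000 + ω·-1.1905 = -2.0286
Iteration 2:
  x: GS value = (-8 - (3)·-2.0286) / (7) = -0.2735;  x ← (1−ω)·-2.7143 + ω·-0.2735 = 0.2147
  y: GS value = (-9 - (2)·0.2147) / (3) = -3.1431;  y ← (1−ω)·-2.0286 + ω·-3.1431 = -3.3660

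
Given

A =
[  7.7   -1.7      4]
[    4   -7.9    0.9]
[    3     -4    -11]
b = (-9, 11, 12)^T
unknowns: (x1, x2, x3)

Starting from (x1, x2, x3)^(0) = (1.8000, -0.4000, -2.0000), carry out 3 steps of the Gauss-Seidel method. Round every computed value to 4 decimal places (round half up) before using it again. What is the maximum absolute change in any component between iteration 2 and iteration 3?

Iteration 1:
  x1 = (-9 - (-1.7)·-0.4000 - (4)·-2.0000) / (7.7) = -0.2182
  x2 = (11 - (4)·-0.2182 - (0.9)·-2.0000) / (-7.9) = -1.7307
  x3 = (12 - (3)·-0.2182 - (-4)·-1.7307) / (-11) = -0.5211
Iteration 2:
  x1 = (-9 - (-1.7)·-1.7307 - (4)·-0.5211) / (7.7) = -1.2802
  x2 = (11 - (4)·-1.2802 - (0.9)·-0.5211) / (-7.9) = -2.1000
  x3 = (12 - (3)·-1.2802 - (-4)·-2.1000) / (-11) = -0.6764
Iteration 3:
  x1 = (-9 - (-1.7)·-2.1000 - (4)·-0.6764) / (7.7) = -1.2811
  x2 = (11 - (4)·-1.2811 - (0.9)·-0.6764) / (-7.9) = -2.1181
  x3 = (12 - (3)·-1.2811 - (-4)·-2.1181) / (-11) = -0.6701
Change: (-0.0009, -0.0181, 0.0063) → max |·| = 0.0181

0.0181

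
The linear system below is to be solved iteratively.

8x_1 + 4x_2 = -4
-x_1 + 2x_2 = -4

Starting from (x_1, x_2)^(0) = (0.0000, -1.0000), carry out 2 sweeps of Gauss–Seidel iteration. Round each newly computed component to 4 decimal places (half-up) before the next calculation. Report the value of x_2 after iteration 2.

Iteration 1:
  x_1 = (-4 - (4)·-1.0000) / (8) = 0.0000
  x_2 = (-4 - (-1)·0.0000) / (2) = -2.0000
Iteration 2:
  x_1 = (-4 - (4)·-2.0000) / (8) = 0.5000
  x_2 = (-4 - (-1)·0.5000) / (2) = -1.7500

-1.7500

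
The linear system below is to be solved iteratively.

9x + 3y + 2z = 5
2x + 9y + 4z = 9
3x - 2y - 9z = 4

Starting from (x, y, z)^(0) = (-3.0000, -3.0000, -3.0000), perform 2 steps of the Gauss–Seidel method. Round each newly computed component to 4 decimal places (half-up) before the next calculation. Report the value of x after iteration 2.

-0.0326

Iteration 1:
  x = (5 - (3)·-3.0000 - (2)·-3.0000) / (9) = 2.2222
  y = (9 - (2)·2.2222 - (4)·-3.0000) / (9) = 1.8395
  z = (4 - (3)·2.2222 - (-2)·1.8395) / (-9) = -0.1125
Iteration 2:
  x = (5 - (3)·1.8395 - (2)·-0.1125) / (9) = -0.0326
  y = (9 - (2)·-0.0326 - (4)·-0.1125) / (9) = 1.0572
  z = (4 - (3)·-0.0326 - (-2)·1.0572) / (-9) = -0.6902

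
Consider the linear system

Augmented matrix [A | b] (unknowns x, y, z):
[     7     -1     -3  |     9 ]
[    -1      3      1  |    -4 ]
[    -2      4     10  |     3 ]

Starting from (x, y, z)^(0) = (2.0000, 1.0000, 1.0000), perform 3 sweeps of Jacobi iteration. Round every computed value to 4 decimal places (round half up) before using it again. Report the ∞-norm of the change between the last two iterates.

Iteration 1:
  x = (9 - (-1)·1.0000 - (-3)·1.0000) / (7) = 1.8571
  y = (-4 - (-1)·2.0000 - (1)·1.0000) / (3) = -1.0000
  z = (3 - (-2)·2.0000 - (4)·1.0000) / (10) = 0.3000
Iteration 2:
  x = (9 - (-1)·-1.0000 - (-3)·0.3000) / (7) = 1.2714
  y = (-4 - (-1)·1.8571 - (1)·0.3000) / (3) = -0.8143
  z = (3 - (-2)·1.8571 - (4)·-1.0000) / (10) = 1.0714
Iteration 3:
  x = (9 - (-1)·-0.8143 - (-3)·1.0714) / (7) = 1.6286
  y = (-4 - (-1)·1.2714 - (1)·1.0714) / (3) = -1.2667
  z = (3 - (-2)·1.2714 - (4)·-0.8143) / (10) = 0.8800
Change: (0.3572, -0.4524, -0.1914) → max |·| = 0.4524

0.4524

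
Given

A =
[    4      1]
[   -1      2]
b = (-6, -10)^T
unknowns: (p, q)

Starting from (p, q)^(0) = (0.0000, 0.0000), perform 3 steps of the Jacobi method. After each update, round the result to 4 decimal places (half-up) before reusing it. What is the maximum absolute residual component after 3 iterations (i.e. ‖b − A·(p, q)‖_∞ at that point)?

0.6250

Iteration 1:
  p = (-6 - (1)·0.0000) / (4) = -1.5000
  q = (-10 - (-1)·0.0000) / (2) = -5.0000
Iteration 2:
  p = (-6 - (1)·-5.0000) / (4) = -0.2500
  q = (-10 - (-1)·-1.5000) / (2) = -5.7500
Iteration 3:
  p = (-6 - (1)·-5.7500) / (4) = -0.0625
  q = (-10 - (-1)·-0.2500) / (2) = -5.1250
Residual b − A·x = (-0.6250, 0.1875); ∞-norm = 0.6250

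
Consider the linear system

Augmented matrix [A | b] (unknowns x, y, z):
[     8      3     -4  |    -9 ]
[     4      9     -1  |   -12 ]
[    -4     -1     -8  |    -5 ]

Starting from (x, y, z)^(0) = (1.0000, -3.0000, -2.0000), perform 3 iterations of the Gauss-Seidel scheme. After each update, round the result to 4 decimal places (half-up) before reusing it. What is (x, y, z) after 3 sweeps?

Iteration 1:
  x = (-9 - (3)·-3.0000 - (-4)·-2.0000) / (8) = -1.0000
  y = (-12 - (4)·-1.0000 - (-1)·-2.0000) / (9) = -1.1111
  z = (-5 - (-4)·-1.0000 - (-1)·-1.1111) / (-8) = 1.2639
Iteration 2:
  x = (-9 - (3)·-1.1111 - (-4)·1.2639) / (8) = -0.0764
  y = (-12 - (4)·-0.0764 - (-1)·1.2639) / (9) = -1.1589
  z = (-5 - (-4)·-0.0764 - (-1)·-1.1589) / (-8) = 0.8081
Iteration 3:
  x = (-9 - (3)·-1.1589 - (-4)·0.8081) / (8) = -0.2864
  y = (-12 - (4)·-0.2864 - (-1)·0.8081) / (9) = -1.1163
  z = (-5 - (-4)·-0.2864 - (-1)·-1.1163) / (-8) = 0.9077

(-0.2864, -1.1163, 0.9077)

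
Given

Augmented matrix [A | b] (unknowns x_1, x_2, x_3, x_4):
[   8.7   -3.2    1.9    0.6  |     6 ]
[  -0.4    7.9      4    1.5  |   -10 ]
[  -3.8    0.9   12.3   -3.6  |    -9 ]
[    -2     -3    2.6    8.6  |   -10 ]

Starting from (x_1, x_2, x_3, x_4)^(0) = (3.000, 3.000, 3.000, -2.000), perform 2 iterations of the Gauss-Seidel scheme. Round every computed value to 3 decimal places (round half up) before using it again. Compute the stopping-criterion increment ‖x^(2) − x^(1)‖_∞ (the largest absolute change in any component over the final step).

Iteration 1:
  x_1 = (6 - (-3.2)·3.000 - (1.9)·3.000 - (0.6)·-2.000) / (8.7) = 1.276
  x_2 = (-10 - (-0.4)·1.276 - (4)·3.000 - (1.5)·-2.000) / (7.9) = -2.340
  x_3 = (-9 - (-3.8)·1.276 - (0.9)·-2.340 - (-3.6)·-2.000) / (12.3) = -0.752
  x_4 = (-10 - (-2)·1.276 - (-3)·-2.340 - (2.6)·-0.752) / (8.6) = -1.455
Iteration 2:
  x_1 = (6 - (-3.2)·-2.340 - (1.9)·-0.752 - (0.6)·-1.455) / (8.7) = 0.094
  x_2 = (-10 - (-0.4)·0.094 - (4)·-0.752 - (1.5)·-1.455) / (7.9) = -0.604
  x_3 = (-9 - (-3.8)·0.094 - (0.9)·-0.604 - (-3.6)·-1.455) / (12.3) = -1.084
  x_4 = (-10 - (-2)·0.094 - (-3)·-0.604 - (2.6)·-1.084) / (8.6) = -1.024
Change: (-1.182, 1.736, -0.332, 0.431) → max |·| = 1.736

1.736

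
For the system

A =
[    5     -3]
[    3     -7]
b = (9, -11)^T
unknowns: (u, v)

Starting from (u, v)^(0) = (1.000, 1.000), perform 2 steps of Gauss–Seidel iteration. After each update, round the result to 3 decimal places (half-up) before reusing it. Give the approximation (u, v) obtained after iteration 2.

(3.360, 3.011)

Iteration 1:
  u = (9 - (-3)·1.000) / (5) = 2.400
  v = (-11 - (3)·2.400) / (-7) = 2.600
Iteration 2:
  u = (9 - (-3)·2.600) / (5) = 3.360
  v = (-11 - (3)·3.360) / (-7) = 3.011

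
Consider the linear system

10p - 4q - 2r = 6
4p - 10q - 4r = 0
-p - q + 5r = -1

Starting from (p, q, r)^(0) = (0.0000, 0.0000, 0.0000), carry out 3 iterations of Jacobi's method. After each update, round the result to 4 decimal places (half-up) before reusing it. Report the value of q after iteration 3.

0.2560

Iteration 1:
  p = (6 - (-4)·0.0000 - (-2)·0.0000) / (10) = 0.6000
  q = (0 - (4)·0.0000 - (-4)·0.0000) / (-10) = 0.0000
  r = (-1 - (-1)·0.0000 - (-1)·0.0000) / (5) = -0.2000
Iteration 2:
  p = (6 - (-4)·0.0000 - (-2)·-0.2000) / (10) = 0.5600
  q = (0 - (4)·0.6000 - (-4)·-0.2000) / (-10) = 0.3200
  r = (-1 - (-1)·0.6000 - (-1)·0.0000) / (5) = -0.0800
Iteration 3:
  p = (6 - (-4)·0.3200 - (-2)·-0.0800) / (10) = 0.7120
  q = (0 - (4)·0.5600 - (-4)·-0.0800) / (-10) = 0.2560
  r = (-1 - (-1)·0.5600 - (-1)·0.3200) / (5) = -0.0240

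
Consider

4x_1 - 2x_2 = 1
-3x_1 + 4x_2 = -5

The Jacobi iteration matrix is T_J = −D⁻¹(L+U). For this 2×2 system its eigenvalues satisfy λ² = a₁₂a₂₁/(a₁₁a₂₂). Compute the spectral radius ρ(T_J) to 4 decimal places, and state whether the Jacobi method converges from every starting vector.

a₁₂a₂₁/(a₁₁a₂₂) = (-2)·(-3) / ((4)·(4)) = 0.375000
ρ = √|0.375000| = √0.375000 = 0.6124
ρ < 1, so Jacobi converges

0.6124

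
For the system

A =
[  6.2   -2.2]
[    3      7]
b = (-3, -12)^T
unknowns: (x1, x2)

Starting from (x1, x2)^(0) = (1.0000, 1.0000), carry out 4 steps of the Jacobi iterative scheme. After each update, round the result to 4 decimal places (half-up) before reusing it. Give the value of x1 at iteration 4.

Iteration 1:
  x1 = (-3 - (-2.2)·1.0000) / (6.2) = -0.1290
  x2 = (-12 - (3)·1.0000) / (7) = -2.1429
Iteration 2:
  x1 = (-3 - (-2.2)·-2.1429) / (6.2) = -1.2443
  x2 = (-12 - (3)·-0.1290) / (7) = -1.6590
Iteration 3:
  x1 = (-3 - (-2.2)·-1.6590) / (6.2) = -1.0725
  x2 = (-12 - (3)·-1.2443) / (7) = -1.1810
Iteration 4:
  x1 = (-3 - (-2.2)·-1.1810) / (6.2) = -0.9029
  x2 = (-12 - (3)·-1.0725) / (7) = -1.2546

-0.9029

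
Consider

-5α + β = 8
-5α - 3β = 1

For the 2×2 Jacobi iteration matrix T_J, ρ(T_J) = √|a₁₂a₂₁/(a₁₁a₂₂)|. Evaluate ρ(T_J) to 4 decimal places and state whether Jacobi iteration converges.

a₁₂a₂₁/(a₁₁a₂₂) = (1)·(-5) / ((-5)·(-3)) = -0.333333
ρ = √|-0.333333| = √0.333333 = 0.5774
ρ < 1, so Jacobi converges

0.5774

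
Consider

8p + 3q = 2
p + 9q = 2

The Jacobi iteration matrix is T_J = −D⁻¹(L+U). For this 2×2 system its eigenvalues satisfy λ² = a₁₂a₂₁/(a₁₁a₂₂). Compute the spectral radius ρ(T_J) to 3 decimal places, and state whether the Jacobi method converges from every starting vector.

0.204

a₁₂a₂₁/(a₁₁a₂₂) = (3)·(1) / ((8)·(9)) = 0.041667
ρ = √|0.041667| = √0.041667 = 0.204
ρ < 1, so Jacobi converges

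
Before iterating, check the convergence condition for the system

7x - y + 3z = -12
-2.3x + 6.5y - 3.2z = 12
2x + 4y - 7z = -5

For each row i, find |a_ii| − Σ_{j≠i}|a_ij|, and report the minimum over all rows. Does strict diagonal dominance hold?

row 1: |7| − (1+3) = 3
row 2: |6.5| − (2.3+3.2) = 1
row 3: |-7| − (2+4) = 1
minimum over rows = 1 → strictly diagonally dominant (convergence guaranteed)

1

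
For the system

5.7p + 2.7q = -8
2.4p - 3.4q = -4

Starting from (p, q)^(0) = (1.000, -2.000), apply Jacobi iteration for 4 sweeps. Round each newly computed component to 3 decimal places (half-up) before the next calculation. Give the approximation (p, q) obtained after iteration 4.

Iteration 1:
  p = (-8 - (2.7)·-2.000) / (5.7) = -0.456
  q = (-4 - (2.4)·1.000) / (-3.4) = 1.882
Iteration 2:
  p = (-8 - (2.7)·1.882) / (5.7) = -2.295
  q = (-4 - (2.4)·-0.456) / (-3.4) = 0.855
Iteration 3:
  p = (-8 - (2.7)·0.855) / (5.7) = -1.809
  q = (-4 - (2.4)·-2.295) / (-3.4) = -0.444
Iteration 4:
  p = (-8 - (2.7)·-0.444) / (5.7) = -1.193
  q = (-4 - (2.4)·-1.809) / (-3.4) = -0.100

(-1.193, -0.100)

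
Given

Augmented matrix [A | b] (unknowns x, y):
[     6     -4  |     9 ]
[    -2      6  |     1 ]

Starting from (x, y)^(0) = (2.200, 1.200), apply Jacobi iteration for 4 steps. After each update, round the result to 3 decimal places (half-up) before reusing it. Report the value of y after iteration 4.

Iteration 1:
  x = (9 - (-4)·1.200) / (6) = 2.300
  y = (1 - (-2)·2.200) / (6) = 0.900
Iteration 2:
  x = (9 - (-4)·0.900) / (6) = 2.100
  y = (1 - (-2)·2.300) / (6) = 0.933
Iteration 3:
  x = (9 - (-4)·0.933) / (6) = 2.122
  y = (1 - (-2)·2.100) / (6) = 0.867
Iteration 4:
  x = (9 - (-4)·0.867) / (6) = 2.078
  y = (1 - (-2)·2.122) / (6) = 0.874

0.874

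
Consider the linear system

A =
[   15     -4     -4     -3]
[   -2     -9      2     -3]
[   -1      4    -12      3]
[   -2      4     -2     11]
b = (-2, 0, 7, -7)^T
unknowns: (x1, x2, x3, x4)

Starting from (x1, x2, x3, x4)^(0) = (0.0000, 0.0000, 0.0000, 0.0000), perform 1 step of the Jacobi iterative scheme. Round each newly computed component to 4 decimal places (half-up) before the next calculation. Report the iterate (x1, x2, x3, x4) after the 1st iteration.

(-0.1333, 0.0000, -0.5833, -0.6364)

Iteration 1:
  x1 = (-2 - (-4)·0.0000 - (-4)·0.0000 - (-3)·0.0000) / (15) = -0.1333
  x2 = (0 - (-2)·0.0000 - (2)·0.0000 - (-3)·0.0000) / (-9) = 0.0000
  x3 = (7 - (-1)·0.0000 - (4)·0.0000 - (3)·0.0000) / (-12) = -0.5833
  x4 = (-7 - (-2)·0.0000 - (4)·0.0000 - (-2)·0.0000) / (11) = -0.6364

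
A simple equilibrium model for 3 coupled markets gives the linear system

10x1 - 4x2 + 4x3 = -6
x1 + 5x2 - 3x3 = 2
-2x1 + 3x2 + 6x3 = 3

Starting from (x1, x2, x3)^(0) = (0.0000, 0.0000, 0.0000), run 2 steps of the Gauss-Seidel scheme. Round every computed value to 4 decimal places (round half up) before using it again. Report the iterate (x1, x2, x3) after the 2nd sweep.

Iteration 1:
  x1 = (-6 - (-4)·0.0000 - (4)·0.0000) / (10) = -0.6000
  x2 = (2 - (1)·-0.6000 - (-3)·0.0000) / (5) = 0.5200
  x3 = (3 - (-2)·-0.6000 - (3)·0.5200) / (6) = 0.0400
Iteration 2:
  x1 = (-6 - (-4)·0.5200 - (4)·0.0400) / (10) = -0.4080
  x2 = (2 - (1)·-0.4080 - (-3)·0.0400) / (5) = 0.5056
  x3 = (3 - (-2)·-0.4080 - (3)·0.5056) / (6) = 0.1112

(-0.4080, 0.5056, 0.1112)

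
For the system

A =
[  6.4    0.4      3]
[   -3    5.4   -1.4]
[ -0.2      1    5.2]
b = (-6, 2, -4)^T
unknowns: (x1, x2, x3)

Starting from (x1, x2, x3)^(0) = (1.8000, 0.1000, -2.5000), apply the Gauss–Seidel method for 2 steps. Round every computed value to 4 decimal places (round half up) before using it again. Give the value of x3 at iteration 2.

Iteration 1:
  x1 = (-6 - (0.4)·0.1000 - (3)·-2.5000) / (6.4) = 0.2281
  x2 = (2 - (-3)·0.2281 - (-1.4)·-2.5000) / (5.4) = -0.1511
  x3 = (-4 - (-0.2)·0.2281 - (1)·-0.1511) / (5.2) = -0.7314
Iteration 2:
  x1 = (-6 - (0.4)·-0.1511 - (3)·-0.7314) / (6.4) = -0.5852
  x2 = (2 - (-3)·-0.5852 - (-1.4)·-0.7314) / (5.4) = -0.1444
  x3 = (-4 - (-0.2)·-0.5852 - (1)·-0.1444) / (5.2) = -0.7640

-0.7640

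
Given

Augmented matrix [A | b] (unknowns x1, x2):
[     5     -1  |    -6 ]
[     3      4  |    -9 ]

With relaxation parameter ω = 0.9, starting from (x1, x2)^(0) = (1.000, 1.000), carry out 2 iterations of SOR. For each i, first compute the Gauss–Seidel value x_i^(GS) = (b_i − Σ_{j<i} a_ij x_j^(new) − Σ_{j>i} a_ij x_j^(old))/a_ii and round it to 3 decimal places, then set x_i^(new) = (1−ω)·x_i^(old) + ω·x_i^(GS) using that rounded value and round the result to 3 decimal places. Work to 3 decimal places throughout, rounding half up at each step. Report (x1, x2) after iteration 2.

(-1.409, -1.212)

Iteration 1:
  x1: GS value = (-6 - (-1)·1.000) / (5) = -1.000;  x1 ← (1−ω)·1.000 + ω·-1.000 = -0.800
  x2: GS value = (-9 - (3)·-0.800) / (4) = -1.650;  x2 ← (1−ω)·1.000 + ω·-1.650 = -1.385
Iteration 2:
  x1: GS value = (-6 - (-1)·-1.385) / (5) = -1.477;  x1 ← (1−ω)·-0.800 + ω·-1.477 = -1.409
  x2: GS value = (-9 - (3)·-1.409) / (4) = -1.193;  x2 ← (1−ω)·-1.385 + ω·-1.193 = -1.212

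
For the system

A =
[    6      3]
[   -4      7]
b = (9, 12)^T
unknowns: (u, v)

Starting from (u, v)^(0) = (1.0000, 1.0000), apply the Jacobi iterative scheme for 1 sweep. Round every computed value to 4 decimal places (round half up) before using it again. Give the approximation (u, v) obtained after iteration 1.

(1.0000, 2.2857)

Iteration 1:
  u = (9 - (3)·1.0000) / (6) = 1.0000
  v = (12 - (-4)·1.0000) / (7) = 2.2857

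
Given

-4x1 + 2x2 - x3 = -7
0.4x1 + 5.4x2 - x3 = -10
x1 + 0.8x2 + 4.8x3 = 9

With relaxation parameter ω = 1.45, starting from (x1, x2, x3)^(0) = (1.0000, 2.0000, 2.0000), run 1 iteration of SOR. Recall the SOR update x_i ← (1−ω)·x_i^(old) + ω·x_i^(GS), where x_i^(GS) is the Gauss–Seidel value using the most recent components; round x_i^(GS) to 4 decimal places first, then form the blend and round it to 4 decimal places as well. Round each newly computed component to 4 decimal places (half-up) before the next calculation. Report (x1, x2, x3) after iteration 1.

Iteration 1:
  x1: GS value = (-7 - (2)·2.0000 - (-1)·2.0000) / (-4) = 2.2500;  x1 ← (1−ω)·1.0000 + ω·2.2500 = 2.8125
  x2: GS value = (-10 - (0.4)·2.8125 - (-1)·2.0000) / (5.4) = -1.6898;  x2 ← (1−ω)·2.0000 + ω·-1.6898 = -3.3502
  x3: GS value = (9 - (1)·2.8125 - (0.8)·-3.3502) / (4.8) = 1.8474;  x3 ← (1−ω)·2.0000 + ω·1.8474 = 1.7787

(2.8125, -3.3502, 1.7787)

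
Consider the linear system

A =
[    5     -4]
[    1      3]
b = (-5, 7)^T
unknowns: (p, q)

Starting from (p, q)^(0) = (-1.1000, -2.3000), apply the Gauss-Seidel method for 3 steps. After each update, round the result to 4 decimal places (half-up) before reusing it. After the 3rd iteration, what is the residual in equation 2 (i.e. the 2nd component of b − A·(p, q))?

0.0000

Iteration 1:
  p = (-5 - (-4)·-2.3000) / (5) = -2.8400
  q = (7 - (1)·-2.8400) / (3) = 3.2800
Iteration 2:
  p = (-5 - (-4)·3.2800) / (5) = 1.6240
  q = (7 - (1)·1.6240) / (3) = 1.7920
Iteration 3:
  p = (-5 - (-4)·1.7920) / (5) = 0.4336
  q = (7 - (1)·0.4336) / (3) = 2.1888
Residual b − A·x = (1.5872, 0.0000)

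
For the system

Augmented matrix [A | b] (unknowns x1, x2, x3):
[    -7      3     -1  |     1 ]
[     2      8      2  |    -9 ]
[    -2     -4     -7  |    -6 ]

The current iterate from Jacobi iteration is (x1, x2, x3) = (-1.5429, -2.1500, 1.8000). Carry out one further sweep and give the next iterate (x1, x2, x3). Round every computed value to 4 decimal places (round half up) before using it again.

(-1.3214, -1.1893, 2.5265)

One sweep:
  x1 = (1 - (3)·-2.1500 - (-1)·1.8000) / (-7) = -1.3214
  x2 = (-9 - (2)·-1.5429 - (2)·1.8000) / (8) = -1.1893
  x3 = (-6 - (-2)·-1.5429 - (-4)·-2.1500) / (-7) = 2.5265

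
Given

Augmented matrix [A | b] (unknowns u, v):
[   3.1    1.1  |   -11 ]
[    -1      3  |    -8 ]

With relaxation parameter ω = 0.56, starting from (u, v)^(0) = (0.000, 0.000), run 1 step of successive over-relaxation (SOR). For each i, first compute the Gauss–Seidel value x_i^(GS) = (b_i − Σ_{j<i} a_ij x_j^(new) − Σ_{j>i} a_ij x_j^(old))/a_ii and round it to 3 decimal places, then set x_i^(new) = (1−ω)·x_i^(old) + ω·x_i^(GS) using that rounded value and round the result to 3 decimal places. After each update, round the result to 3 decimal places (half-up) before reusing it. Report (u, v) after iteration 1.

(-1.987, -1.864)

Iteration 1:
  u: GS value = (-11 - (1.1)·0.000) / (3.1) = -3.548;  u ← (1−ω)·0.000 + ω·-3.548 = -1.987
  v: GS value = (-8 - (-1)·-1.987) / (3) = -3.329;  v ← (1−ω)·0.000 + ω·-3.329 = -1.864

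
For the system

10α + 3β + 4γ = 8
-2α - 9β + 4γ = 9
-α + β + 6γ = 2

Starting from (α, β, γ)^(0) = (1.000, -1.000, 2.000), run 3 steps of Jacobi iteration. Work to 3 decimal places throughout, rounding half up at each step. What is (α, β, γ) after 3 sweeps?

Iteration 1:
  α = (8 - (3)·-1.000 - (4)·2.000) / (10) = 0.300
  β = (9 - (-2)·1.000 - (4)·2.000) / (-9) = -0.333
  γ = (2 - (-1)·1.000 - (1)·-1.000) / (6) = 0.667
Iteration 2:
  α = (8 - (3)·-0.333 - (4)·0.667) / (10) = 0.633
  β = (9 - (-2)·0.300 - (4)·0.667) / (-9) = -0.770
  γ = (2 - (-1)·0.300 - (1)·-0.333) / (6) = 0.439
Iteration 3:
  α = (8 - (3)·-0.770 - (4)·0.439) / (10) = 0.855
  β = (9 - (-2)·0.633 - (4)·0.439) / (-9) = -0.946
  γ = (2 - (-1)·0.633 - (1)·-0.770) / (6) = 0.567

(0.855, -0.946, 0.567)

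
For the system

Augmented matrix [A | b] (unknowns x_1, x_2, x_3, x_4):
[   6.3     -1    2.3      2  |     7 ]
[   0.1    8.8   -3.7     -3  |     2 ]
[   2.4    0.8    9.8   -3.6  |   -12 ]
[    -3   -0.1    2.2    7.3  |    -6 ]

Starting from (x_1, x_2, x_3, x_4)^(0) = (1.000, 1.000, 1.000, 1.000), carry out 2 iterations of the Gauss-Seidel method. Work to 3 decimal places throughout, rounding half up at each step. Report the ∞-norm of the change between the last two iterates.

Iteration 1:
  x_1 = (7 - (-1)·1.000 - (2.3)·1.000 - (2)·1.000) / (6.3) = 0.587
  x_2 = (2 - (0.1)·0.587 - (-3.7)·1.000 - (-3)·1.000) / (8.8) = 0.982
  x_3 = (-12 - (2.4)·0.587 - (0.8)·0.982 - (-3.6)·1.000) / (9.8) = -1.081
  x_4 = (-6 - (-3)·0.587 - (-0.1)·0.982 - (2.2)·-1.081) / (7.3) = -0.241
Iteration 2:
  x_1 = (7 - (-1)·0.982 - (2.3)·-1.081 - (2)·-0.241) / (6.3) = 1.738
  x_2 = (2 - (0.1)·1.738 - (-3.7)·-1.081 - (-3)·-0.241) / (8.8) = -0.329
  x_3 = (-12 - (2.4)·1.738 - (0.8)·-0.329 - (-3.6)·-0.241) / (9.8) = -1.712
  x_4 = (-6 - (-3)·1.738 - (-0.1)·-0.329 - (2.2)·-1.712) / (7.3) = 0.404
Change: (1.151, -1.311, -0.631, 0.645) → max |·| = 1.311

1.311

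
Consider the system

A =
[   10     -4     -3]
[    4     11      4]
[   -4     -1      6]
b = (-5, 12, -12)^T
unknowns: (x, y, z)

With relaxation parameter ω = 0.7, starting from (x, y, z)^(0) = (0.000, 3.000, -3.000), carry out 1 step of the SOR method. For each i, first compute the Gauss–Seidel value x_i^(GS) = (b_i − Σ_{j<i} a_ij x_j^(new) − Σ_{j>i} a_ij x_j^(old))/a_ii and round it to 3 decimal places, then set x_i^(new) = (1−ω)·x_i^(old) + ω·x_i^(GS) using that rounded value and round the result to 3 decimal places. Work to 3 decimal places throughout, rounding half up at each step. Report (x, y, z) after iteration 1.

Iteration 1:
  x: GS value = (-5 - (-4)·3.000 - (-3)·-3.000) / (10) = -0.200;  x ← (1−ω)·0.000 + ω·-0.200 = -0.140
  y: GS value = (12 - (4)·-0.140 - (4)·-3.000) / (11) = 2.233;  y ← (1−ω)·3.000 + ω·2.233 = 2.463
  z: GS value = (-12 - (-4)·-0.140 - (-1)·2.463) / (6) = -1.683;  z ← (1−ω)·-3.000 + ω·-1.683 = -2.078

(-0.140, 2.463, -2.078)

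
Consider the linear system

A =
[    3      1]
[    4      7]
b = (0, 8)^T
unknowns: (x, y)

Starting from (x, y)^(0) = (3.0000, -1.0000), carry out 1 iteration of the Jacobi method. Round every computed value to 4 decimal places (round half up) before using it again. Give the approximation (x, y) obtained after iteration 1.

(0.3333, -0.5714)

Iteration 1:
  x = (0 - (1)·-1.0000) / (3) = 0.3333
  y = (8 - (4)·3.0000) / (7) = -0.5714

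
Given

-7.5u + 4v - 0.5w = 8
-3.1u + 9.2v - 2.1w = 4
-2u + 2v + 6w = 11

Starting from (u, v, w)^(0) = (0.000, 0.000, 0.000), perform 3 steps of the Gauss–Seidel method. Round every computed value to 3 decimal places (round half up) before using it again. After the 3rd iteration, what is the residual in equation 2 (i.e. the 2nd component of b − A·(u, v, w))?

0.100

Iteration 1:
  u = (8 - (4)·0.000 - (-0.5)·0.000) / (-7.5) = -1.067
  v = (4 - (-3.1)·-1.067 - (-2.1)·0.000) / (9.2) = 0.075
  w = (11 - (-2)·-1.067 - (2)·0.075) / (6) = 1.453
Iteration 2:
  u = (8 - (4)·0.075 - (-0.5)·1.453) / (-7.5) = -1.124
  v = (4 - (-3.1)·-1.124 - (-2.1)·1.453) / (9.2) = 0.388
  w = (11 - (-2)·-1.124 - (2)·0.388) / (6) = 1.329
Iteration 3:
  u = (8 - (4)·0.388 - (-0.5)·1.329) / (-7.5) = -0.948
  v = (4 - (-3.1)·-0.948 - (-2.1)·1.329) / (9.2) = 0.419
  w = (11 - (-2)·-0.948 - (2)·0.419) / (6) = 1.378
Residual b − A·x = (-0.097, 0.100, -0.002)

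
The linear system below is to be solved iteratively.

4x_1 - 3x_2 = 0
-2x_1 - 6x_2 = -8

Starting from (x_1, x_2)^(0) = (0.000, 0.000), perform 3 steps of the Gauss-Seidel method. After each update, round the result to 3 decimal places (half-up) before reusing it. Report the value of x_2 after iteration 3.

1.083

Iteration 1:
  x_1 = (0 - (-3)·0.000) / (4) = 0.000
  x_2 = (-8 - (-2)·0.000) / (-6) = 1.333
Iteration 2:
  x_1 = (0 - (-3)·1.333) / (4) = 1.000
  x_2 = (-8 - (-2)·1.000) / (-6) = 1.000
Iteration 3:
  x_1 = (0 - (-3)·1.000) / (4) = 0.750
  x_2 = (-8 - (-2)·0.750) / (-6) = 1.083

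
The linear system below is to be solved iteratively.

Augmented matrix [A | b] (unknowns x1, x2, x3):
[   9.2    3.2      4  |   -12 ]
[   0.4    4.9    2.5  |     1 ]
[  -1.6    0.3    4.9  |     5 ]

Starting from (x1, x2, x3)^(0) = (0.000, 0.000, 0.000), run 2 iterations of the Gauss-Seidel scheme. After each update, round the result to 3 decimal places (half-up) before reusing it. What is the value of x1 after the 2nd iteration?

-1.663

Iteration 1:
  x1 = (-12 - (3.2)·0.000 - (4)·0.000) / (9.2) = -1.304
  x2 = (1 - (0.4)·-1.304 - (2.5)·0.000) / (4.9) = 0.311
  x3 = (5 - (-1.6)·-1.304 - (0.3)·0.311) / (4.9) = 0.576
Iteration 2:
  x1 = (-12 - (3.2)·0.311 - (4)·0.576) / (9.2) = -1.663
  x2 = (1 - (0.4)·-1.663 - (2.5)·0.576) / (4.9) = 0.046
  x3 = (5 - (-1.6)·-1.663 - (0.3)·0.046) / (4.9) = 0.475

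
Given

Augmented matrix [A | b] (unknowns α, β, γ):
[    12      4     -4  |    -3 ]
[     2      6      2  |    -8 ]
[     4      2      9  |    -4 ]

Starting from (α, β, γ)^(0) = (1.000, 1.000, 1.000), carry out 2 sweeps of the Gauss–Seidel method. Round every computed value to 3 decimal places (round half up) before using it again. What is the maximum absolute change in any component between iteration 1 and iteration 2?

Iteration 1:
  α = (-3 - (4)·1.000 - (-4)·1.000) / (12) = -0.250
  β = (-8 - (2)·-0.250 - (2)·1.000) / (6) = -1.583
  γ = (-4 - (4)·-0.250 - (2)·-1.583) / (9) = 0.018
Iteration 2:
  α = (-3 - (4)·-1.583 - (-4)·0.018) / (12) = 0.284
  β = (-8 - (2)·0.284 - (2)·0.018) / (6) = -1.434
  γ = (-4 - (4)·0.284 - (2)·-1.434) / (9) = -0.252
Change: (0.534, 0.149, -0.270) → max |·| = 0.534

0.534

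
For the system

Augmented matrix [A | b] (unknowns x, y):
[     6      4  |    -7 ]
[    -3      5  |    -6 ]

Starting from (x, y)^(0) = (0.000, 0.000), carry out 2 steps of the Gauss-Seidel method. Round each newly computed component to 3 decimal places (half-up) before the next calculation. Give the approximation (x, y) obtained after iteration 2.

Iteration 1:
  x = (-7 - (4)·0.000) / (6) = -1.167
  y = (-6 - (-3)·-1.167) / (5) = -1.900
Iteration 2:
  x = (-7 - (4)·-1.900) / (6) = 0.100
  y = (-6 - (-3)·0.100) / (5) = -1.140

(0.100, -1.140)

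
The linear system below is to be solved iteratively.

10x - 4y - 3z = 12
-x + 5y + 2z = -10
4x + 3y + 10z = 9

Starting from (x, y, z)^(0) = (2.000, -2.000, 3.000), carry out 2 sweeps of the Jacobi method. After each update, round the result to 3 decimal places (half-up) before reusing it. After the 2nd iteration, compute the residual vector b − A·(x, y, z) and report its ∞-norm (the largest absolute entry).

Iteration 1:
  x = (12 - (-4)·-2.000 - (-3)·3.000) / (10) = 1.300
  y = (-10 - (-1)·2.000 - (2)·3.000) / (5) = -2.800
  z = (9 - (4)·2.000 - (3)·-2.000) / (10) = 0.700
Iteration 2:
  x = (12 - (-4)·-2.800 - (-3)·0.700) / (10) = 0.290
  y = (-10 - (-1)·1.300 - (2)·0.700) / (5) = -2.020
  z = (9 - (4)·1.300 - (3)·-2.800) / (10) = 1.220
Residual b − A·x = (4.680, -2.050, 1.700); ∞-norm = 4.680

4.680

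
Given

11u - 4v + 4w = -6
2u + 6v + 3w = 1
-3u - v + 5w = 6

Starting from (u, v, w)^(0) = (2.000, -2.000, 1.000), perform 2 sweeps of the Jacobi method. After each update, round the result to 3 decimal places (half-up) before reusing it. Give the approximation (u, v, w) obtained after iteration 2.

Iteration 1:
  u = (-6 - (-4)·-2.000 - (4)·1.000) / (11) = -1.636
  v = (1 - (2)·2.000 - (3)·1.000) / (6) = -1.000
  w = (6 - (-3)·2.000 - (-1)·-2.000) / (5) = 2.000
Iteration 2:
  u = (-6 - (-4)·-1.000 - (4)·2.000) / (11) = -1.636
  v = (1 - (2)·-1.636 - (3)·2.000) / (6) = -0.288
  w = (6 - (-3)·-1.636 - (-1)·-1.000) / (5) = 0.018

(-1.636, -0.288, 0.018)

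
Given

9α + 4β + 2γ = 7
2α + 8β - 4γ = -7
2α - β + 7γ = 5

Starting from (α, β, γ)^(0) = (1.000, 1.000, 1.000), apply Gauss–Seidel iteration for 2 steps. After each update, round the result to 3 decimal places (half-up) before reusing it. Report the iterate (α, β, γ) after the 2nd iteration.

Iteration 1:
  α = (7 - (4)·1.000 - (2)·1.000) / (9) = 0.111
  β = (-7 - (2)·0.111 - (-4)·1.000) / (8) = -0.403
  γ = (5 - (2)·0.111 - (-1)·-0.403) / (7) = 0.625
Iteration 2:
  α = (7 - (4)·-0.403 - (2)·0.625) / (9) = 0.818
  β = (-7 - (2)·0.818 - (-4)·0.625) / (8) = -0.767
  γ = (5 - (2)·0.818 - (-1)·-0.767) / (7) = 0.371

(0.818, -0.767, 0.371)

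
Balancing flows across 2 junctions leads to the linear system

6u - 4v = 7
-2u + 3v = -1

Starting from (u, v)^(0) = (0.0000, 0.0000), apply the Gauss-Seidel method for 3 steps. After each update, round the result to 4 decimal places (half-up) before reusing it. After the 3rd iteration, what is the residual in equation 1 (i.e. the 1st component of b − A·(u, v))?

0.3510

Iteration 1:
  u = (7 - (-4)·0.0000) / (6) = 1.1667
  v = (-1 - (-2)·1.1667) / (3) = 0.4445
Iteration 2:
  u = (7 - (-4)·0.4445) / (6) = 1.4630
  v = (-1 - (-2)·1.4630) / (3) = 0.6420
Iteration 3:
  u = (7 - (-4)·0.6420) / (6) = 1.5947
  v = (-1 - (-2)·1.5947) / (3) = 0.7298
Residual b − A·x = (0.3510, 0.0000)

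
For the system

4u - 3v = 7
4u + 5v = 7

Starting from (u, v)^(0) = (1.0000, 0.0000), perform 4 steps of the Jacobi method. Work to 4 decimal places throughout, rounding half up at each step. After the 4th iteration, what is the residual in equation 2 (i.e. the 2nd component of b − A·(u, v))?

1.0800

Iteration 1:
  u = (7 - (-3)·0.0000) / (4) = 1.7500
  v = (7 - (4)·1.0000) / (5) = 0.6000
Iteration 2:
  u = (7 - (-3)·0.6000) / (4) = 2.2000
  v = (7 - (4)·1.7500) / (5) = 0.0000
Iteration 3:
  u = (7 - (-3)·0.0000) / (4) = 1.7500
  v = (7 - (4)·2.2000) / (5) = -0.3600
Iteration 4:
  u = (7 - (-3)·-0.3600) / (4) = 1.4800
  v = (7 - (4)·1.7500) / (5) = 0.0000
Residual b − A·x = (1.0800, 1.0800)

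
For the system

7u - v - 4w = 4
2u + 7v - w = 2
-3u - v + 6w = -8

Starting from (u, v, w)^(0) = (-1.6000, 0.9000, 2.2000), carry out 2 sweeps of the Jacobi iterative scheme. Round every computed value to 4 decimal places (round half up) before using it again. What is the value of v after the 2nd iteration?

-0.5568

Iteration 1:
  u = (4 - (-1)·0.9000 - (-4)·2.2000) / (7) = 1.9571
  v = (2 - (2)·-1.6000 - (-1)·2.2000) / (7) = 1.0571
  w = (-8 - (-3)·-1.6000 - (-1)·0.9000) / (6) = -1.9833
Iteration 2:
  u = (4 - (-1)·1.0571 - (-4)·-1.9833) / (7) = -0.4109
  v = (2 - (2)·1.9571 - (-1)·-1.9833) / (7) = -0.5568
  w = (-8 - (-3)·1.9571 - (-1)·1.0571) / (6) = -0.1786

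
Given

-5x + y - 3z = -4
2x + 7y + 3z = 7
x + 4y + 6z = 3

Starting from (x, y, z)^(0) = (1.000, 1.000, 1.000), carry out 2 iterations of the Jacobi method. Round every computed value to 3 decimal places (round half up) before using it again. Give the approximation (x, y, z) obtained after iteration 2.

(1.057, 1.028, 0.243)

Iteration 1:
  x = (-4 - (1)·1.000 - (-3)·1.000) / (-5) = 0.400
  y = (7 - (2)·1.000 - (3)·1.000) / (7) = 0.286
  z = (3 - (1)·1.000 - (4)·1.000) / (6) = -0.333
Iteration 2:
  x = (-4 - (1)·0.286 - (-3)·-0.333) / (-5) = 1.057
  y = (7 - (2)·0.400 - (3)·-0.333) / (7) = 1.028
  z = (3 - (1)·0.400 - (4)·0.286) / (6) = 0.243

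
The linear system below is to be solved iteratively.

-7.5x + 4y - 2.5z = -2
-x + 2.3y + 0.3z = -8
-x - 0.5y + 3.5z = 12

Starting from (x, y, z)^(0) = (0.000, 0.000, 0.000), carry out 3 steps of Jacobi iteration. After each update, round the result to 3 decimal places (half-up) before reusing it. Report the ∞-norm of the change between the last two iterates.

Iteration 1:
  x = (-2 - (4)·0.000 - (-2.5)·0.000) / (-7.5) = 0.267
  y = (-8 - (-1)·0.000 - (0.3)·0.000) / (2.3) = -3.478
  z = (12 - (-1)·0.000 - (-0.5)·0.000) / (3.5) = 3.429
Iteration 2:
  x = (-2 - (4)·-3.478 - (-2.5)·3.429) / (-7.5) = -2.731
  y = (-8 - (-1)·0.267 - (0.3)·3.429) / (2.3) = -3.809
  z = (12 - (-1)·0.267 - (-0.5)·-3.478) / (3.5) = 3.008
Iteration 3:
  x = (-2 - (4)·-3.809 - (-2.5)·3.008) / (-7.5) = -2.767
  y = (-8 - (-1)·-2.731 - (0.3)·3.008) / (2.3) = -5.058
  z = (12 - (-1)·-2.731 - (-0.5)·-3.809) / (3.5) = 2.104
Change: (-0.036, -1.249, -0.904) → max |·| = 1.249

1.249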